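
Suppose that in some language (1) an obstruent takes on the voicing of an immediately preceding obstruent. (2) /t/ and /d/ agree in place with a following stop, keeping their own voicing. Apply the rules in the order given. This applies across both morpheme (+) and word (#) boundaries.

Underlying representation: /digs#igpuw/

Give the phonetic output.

[digz#igbuw]

Rule 1: /s/ after /g/ (voiced) → [z]
Rule 1: /p/ after /g/ (voiced) → [b]
After rule 1: digz#igbuw
Rule 2: no segment meets the rule's conditions; no change.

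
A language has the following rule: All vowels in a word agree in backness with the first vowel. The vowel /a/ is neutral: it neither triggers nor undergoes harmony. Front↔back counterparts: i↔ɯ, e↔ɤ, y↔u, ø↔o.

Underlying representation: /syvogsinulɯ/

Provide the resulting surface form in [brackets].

[syvøgsinyli]

/o/ harmonizes with /y/ ([-back]) → [ø]
/u/ harmonizes with /y/ ([-back]) → [y]
/ɯ/ harmonizes with /y/ ([-back]) → [i]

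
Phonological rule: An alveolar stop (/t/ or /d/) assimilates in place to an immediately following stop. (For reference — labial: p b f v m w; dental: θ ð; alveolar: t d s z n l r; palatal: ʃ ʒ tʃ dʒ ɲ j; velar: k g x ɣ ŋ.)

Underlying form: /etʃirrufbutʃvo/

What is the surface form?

[etʃirrufbutʃvo]

no segment meets the rule's conditions; no change.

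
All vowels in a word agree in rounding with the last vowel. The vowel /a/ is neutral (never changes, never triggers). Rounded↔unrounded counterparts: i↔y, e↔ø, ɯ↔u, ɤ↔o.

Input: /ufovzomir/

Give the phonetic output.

[ɯfɤvzɤmir]

/u/ harmonizes with /i/ ([-round]) → [ɯ]
/o/ harmonizes with /i/ ([-round]) → [ɤ]
/o/ harmonizes with /i/ ([-round]) → [ɤ]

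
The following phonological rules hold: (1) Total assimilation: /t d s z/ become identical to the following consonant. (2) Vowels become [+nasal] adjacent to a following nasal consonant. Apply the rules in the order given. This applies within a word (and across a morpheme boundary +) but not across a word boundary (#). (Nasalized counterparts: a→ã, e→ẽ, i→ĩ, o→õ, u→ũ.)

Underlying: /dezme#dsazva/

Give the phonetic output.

Rule 1: /z/ before /m/ → [m] (total assimilation)
Rule 1: /d/ before /s/ → [s] (total assimilation)
Rule 1: /z/ before /v/ → [v] (total assimilation)
After rule 1: demme#ssavva
Rule 2: /e/ before nasal /m/ → [ẽ]

[dẽmme#ssavva]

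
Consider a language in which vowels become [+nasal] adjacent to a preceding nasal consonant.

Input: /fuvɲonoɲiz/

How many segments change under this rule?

/o/ after nasal /ɲ/ → [õ]
/o/ after nasal /n/ → [õ]
/i/ after nasal /ɲ/ → [ĩ]
3 segments change.

3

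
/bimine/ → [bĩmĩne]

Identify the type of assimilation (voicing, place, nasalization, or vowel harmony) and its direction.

/i/→[ĩ] /i/→[ĩ].
Each target copies a feature from the following segment, so the direction is regressive.

nasalization, regressive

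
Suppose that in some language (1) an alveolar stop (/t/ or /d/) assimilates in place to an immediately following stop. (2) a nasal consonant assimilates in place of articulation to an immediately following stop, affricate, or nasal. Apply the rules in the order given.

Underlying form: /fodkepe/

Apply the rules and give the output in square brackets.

[fogkepe]

Rule 1: /d/ before /k/ (velar) → [g]
After rule 1: fogkepe
Rule 2: no segment meets the rule's conditions; no change.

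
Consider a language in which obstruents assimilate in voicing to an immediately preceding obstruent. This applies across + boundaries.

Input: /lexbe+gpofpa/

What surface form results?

/b/ after /x/ (voiceless) → [p]
/p/ after /g/ (voiced) → [b]

[lexpe+gbofpa]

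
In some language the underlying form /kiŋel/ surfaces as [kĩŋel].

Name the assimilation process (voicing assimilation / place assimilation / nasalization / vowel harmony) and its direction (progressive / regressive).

/i/→[ĩ].
Each target copies a feature from the following segment, so the direction is regressive.

nasalization, regressive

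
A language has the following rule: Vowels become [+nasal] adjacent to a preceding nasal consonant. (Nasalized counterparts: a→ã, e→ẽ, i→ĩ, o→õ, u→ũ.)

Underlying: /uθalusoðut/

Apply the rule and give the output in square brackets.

[uθalusoðut]

no segment meets the rule's conditions; no change.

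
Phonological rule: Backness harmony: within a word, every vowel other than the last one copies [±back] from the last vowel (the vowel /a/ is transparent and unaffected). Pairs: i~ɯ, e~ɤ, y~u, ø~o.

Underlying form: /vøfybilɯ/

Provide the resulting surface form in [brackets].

/ø/ harmonizes with /ɯ/ ([+back]) → [o]
/y/ harmonizes with /ɯ/ ([+back]) → [u]
/i/ harmonizes with /ɯ/ ([+back]) → [ɯ]

[vofubɯlɯ]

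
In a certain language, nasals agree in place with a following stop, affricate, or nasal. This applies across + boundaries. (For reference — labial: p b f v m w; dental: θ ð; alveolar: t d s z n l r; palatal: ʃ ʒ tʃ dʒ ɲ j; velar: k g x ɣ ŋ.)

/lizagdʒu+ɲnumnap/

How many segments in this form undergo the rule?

/ɲ/ before /n/ (alveolar) → [n]
/m/ before /n/ (alveolar) → [n]
2 segments change.

2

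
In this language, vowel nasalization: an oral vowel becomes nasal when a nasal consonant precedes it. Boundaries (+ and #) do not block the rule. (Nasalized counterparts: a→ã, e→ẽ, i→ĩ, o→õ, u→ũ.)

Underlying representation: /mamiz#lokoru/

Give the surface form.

/a/ after nasal /m/ → [ã]
/i/ after nasal /m/ → [ĩ]

[mãmĩz#lokoru]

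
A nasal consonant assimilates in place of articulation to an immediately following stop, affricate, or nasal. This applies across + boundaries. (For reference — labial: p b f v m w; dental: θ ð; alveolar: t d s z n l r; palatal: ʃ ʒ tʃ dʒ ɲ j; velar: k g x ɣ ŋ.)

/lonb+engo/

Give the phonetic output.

/n/ before /b/ (labial) → [m]
/n/ before /g/ (velar) → [ŋ]

[lomb+eŋgo]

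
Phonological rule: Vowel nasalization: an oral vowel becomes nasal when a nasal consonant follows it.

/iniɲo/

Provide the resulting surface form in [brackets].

/i/ before nasal /n/ → [ĩ]
/i/ before nasal /ɲ/ → [ĩ]

[ĩnĩɲo]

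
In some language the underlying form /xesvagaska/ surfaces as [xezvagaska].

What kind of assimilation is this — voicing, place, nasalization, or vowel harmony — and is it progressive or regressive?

/s/→[z].
Each target copies a feature from the following segment, so the direction is regressive.

voicing assimilation, regressive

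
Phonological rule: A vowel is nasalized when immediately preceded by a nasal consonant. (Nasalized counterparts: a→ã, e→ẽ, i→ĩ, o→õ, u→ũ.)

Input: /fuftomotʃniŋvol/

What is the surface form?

[fuftomõtʃnĩŋvol]

/o/ after nasal /m/ → [õ]
/i/ after nasal /n/ → [ĩ]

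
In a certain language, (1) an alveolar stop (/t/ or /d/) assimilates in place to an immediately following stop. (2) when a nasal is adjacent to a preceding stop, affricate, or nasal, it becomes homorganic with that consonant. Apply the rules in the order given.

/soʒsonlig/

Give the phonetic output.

[soʒsonlig]

Rule 1: no segment meets the rule's conditions; no change.
After rule 1: soʒsonlig
Rule 2: no segment meets the rule's conditions; no change.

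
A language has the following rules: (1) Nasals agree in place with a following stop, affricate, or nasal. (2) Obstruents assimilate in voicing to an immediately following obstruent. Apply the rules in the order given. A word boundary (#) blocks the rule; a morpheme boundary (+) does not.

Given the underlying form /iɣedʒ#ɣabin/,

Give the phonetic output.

Rule 1: no segment meets the rule's conditions; no change.
After rule 1: iɣedʒ#ɣabin
Rule 2: no segment meets the rule's conditions; no change.

[iɣedʒ#ɣabin]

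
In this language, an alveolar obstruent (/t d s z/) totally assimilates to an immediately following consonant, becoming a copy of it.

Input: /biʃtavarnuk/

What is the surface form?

no segment meets the rule's conditions; no change.

[biʃtavarnuk]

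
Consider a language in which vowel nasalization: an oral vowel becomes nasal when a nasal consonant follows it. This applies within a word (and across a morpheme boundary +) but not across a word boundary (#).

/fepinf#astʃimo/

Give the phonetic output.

[fepĩnf#astʃĩmo]

/i/ before nasal /n/ → [ĩ]
/i/ before nasal /m/ → [ĩ]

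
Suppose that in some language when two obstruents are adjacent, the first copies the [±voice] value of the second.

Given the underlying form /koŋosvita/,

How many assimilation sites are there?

/s/ before /v/ (voiced) → [z]
1 segment changes.

1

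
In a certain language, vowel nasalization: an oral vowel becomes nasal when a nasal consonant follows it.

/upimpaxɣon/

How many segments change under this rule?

2

/i/ before nasal /m/ → [ĩ]
/o/ before nasal /n/ → [õ]
2 segments change.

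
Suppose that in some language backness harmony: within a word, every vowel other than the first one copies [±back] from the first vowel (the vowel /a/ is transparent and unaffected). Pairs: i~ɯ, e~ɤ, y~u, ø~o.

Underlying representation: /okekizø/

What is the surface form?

[okɤkɯzo]

/e/ harmonizes with /o/ ([+back]) → [ɤ]
/i/ harmonizes with /o/ ([+back]) → [ɯ]
/ø/ harmonizes with /o/ ([+back]) → [o]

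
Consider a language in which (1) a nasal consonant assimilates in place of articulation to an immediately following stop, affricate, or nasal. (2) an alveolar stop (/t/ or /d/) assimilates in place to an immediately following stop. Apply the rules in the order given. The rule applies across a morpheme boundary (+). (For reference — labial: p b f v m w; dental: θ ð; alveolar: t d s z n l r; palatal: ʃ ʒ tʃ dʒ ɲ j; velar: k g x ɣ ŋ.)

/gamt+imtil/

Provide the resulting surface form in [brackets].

[gant+intil]

Rule 1: /m/ before /t/ (alveolar) → [n]
Rule 1: /m/ before /t/ (alveolar) → [n]
After rule 1: gant+intil
Rule 2: no segment meets the rule's conditions; no change.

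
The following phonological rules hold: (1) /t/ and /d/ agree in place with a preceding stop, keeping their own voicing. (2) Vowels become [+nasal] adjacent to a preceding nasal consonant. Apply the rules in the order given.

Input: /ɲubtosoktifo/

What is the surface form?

Rule 1: /t/ after /b/ (labial) → [p]
Rule 1: /t/ after /k/ (velar) → [k]
After rule 1: ɲubposokkifo
Rule 2: /u/ after nasal /ɲ/ → [ũ]

[ɲũbposokkifo]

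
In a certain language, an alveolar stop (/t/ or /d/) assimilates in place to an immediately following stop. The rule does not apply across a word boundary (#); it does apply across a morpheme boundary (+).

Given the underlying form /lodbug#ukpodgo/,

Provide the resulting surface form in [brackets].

[lobbug#ukpoggo]

/d/ before /b/ (labial) → [b]
/d/ before /g/ (velar) → [g]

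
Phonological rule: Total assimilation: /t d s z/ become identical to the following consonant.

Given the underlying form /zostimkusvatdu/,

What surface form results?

[zottimkuvvaddu]

/s/ before /t/ → [t] (total assimilation)
/s/ before /v/ → [v] (total assimilation)
/t/ before /d/ → [d] (total assimilation)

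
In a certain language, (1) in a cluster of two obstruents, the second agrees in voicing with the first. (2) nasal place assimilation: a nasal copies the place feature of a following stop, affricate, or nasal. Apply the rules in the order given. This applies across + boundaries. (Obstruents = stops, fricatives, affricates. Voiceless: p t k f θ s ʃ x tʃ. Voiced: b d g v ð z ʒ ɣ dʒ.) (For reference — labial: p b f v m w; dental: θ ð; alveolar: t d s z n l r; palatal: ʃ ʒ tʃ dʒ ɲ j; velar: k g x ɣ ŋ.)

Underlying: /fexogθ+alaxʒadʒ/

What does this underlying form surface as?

[fexogð+alaxʃadʒ]

Rule 1: /θ/ after /g/ (voiced) → [ð]
Rule 1: /ʒ/ after /x/ (voiceless) → [ʃ]
After rule 1: fexogð+alaxʃadʒ
Rule 2: no segment meets the rule's conditions; no change.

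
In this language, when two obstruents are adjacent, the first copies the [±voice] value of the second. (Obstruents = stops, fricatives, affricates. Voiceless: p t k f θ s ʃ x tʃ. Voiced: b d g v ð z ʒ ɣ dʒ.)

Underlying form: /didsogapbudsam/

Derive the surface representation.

/d/ before /s/ (voiceless) → [t]
/p/ before /b/ (voiced) → [b]
/d/ before /s/ (voiceless) → [t]

[ditsogabbutsam]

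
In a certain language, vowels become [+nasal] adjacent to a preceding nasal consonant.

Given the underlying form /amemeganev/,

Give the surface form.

/e/ after nasal /m/ → [ẽ]
/e/ after nasal /m/ → [ẽ]
/e/ after nasal /n/ → [ẽ]

[amẽmẽganẽv]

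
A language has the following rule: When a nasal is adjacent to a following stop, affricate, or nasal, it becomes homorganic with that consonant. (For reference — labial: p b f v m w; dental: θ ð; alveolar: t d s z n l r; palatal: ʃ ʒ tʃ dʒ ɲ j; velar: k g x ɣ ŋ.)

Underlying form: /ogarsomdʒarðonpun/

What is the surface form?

/m/ before /dʒ/ (palatal) → [ɲ]
/n/ before /p/ (labial) → [m]

[ogarsoɲdʒarðompun]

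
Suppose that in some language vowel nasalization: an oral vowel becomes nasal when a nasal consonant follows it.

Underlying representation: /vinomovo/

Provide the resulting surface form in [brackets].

[vĩnõmovo]

/i/ before nasal /n/ → [ĩ]
/o/ before nasal /m/ → [õ]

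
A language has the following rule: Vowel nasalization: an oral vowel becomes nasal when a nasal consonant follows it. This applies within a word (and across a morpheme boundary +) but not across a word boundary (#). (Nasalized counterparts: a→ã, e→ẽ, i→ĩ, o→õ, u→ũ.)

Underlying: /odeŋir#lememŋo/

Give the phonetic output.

[odẽŋir#lẽmẽmŋo]

/e/ before nasal /ŋ/ → [ẽ]
/e/ before nasal /m/ → [ẽ]
/e/ before nasal /m/ → [ẽ]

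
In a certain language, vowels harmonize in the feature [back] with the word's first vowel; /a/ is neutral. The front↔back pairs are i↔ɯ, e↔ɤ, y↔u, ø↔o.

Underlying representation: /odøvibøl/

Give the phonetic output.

[odovɯbol]

/ø/ harmonizes with /o/ ([+back]) → [o]
/i/ harmonizes with /o/ ([+back]) → [ɯ]
/ø/ harmonizes with /o/ ([+back]) → [o]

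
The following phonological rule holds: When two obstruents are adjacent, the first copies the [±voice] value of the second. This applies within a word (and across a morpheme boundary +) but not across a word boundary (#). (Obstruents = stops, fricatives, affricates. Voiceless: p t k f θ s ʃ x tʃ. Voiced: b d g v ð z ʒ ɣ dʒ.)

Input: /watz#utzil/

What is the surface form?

[wadz#udzil]

/t/ before /z/ (voiced) → [d]
/t/ before /z/ (voiced) → [d]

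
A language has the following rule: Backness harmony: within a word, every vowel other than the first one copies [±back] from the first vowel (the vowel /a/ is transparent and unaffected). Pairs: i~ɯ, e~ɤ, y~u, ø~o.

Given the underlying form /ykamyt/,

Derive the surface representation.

[ykamyt]

no segment meets the rule's conditions; no change.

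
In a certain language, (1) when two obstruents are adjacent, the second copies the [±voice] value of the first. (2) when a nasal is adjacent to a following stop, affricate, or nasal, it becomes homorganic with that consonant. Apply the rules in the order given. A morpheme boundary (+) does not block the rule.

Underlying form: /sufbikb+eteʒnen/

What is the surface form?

Rule 1: /b/ after /f/ (voiceless) → [p]
Rule 1: /b/ after /k/ (voiceless) → [p]
After rule 1: sufpikp+eteʒnen
Rule 2: no segment meets the rule's conditions; no change.

[sufpikp+eteʒnen]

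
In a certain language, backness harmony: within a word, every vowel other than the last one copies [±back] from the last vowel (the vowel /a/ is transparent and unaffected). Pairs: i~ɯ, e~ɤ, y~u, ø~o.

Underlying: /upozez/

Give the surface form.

/u/ harmonizes with /e/ ([-back]) → [y]
/o/ harmonizes with /e/ ([-back]) → [ø]

[ypøzez]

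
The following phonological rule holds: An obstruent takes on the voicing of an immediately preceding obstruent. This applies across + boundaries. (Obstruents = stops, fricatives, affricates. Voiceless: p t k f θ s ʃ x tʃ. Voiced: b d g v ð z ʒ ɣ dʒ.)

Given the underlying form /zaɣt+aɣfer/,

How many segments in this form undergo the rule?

2

/t/ after /ɣ/ (voiced) → [d]
/f/ after /ɣ/ (voiced) → [v]
2 segments change.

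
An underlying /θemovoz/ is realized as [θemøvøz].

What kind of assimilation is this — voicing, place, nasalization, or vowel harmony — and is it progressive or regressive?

vowel harmony, progressive

/o/→[ø] /o/→[ø].
Vowels agree with the first vowel, so the harmony is progressive.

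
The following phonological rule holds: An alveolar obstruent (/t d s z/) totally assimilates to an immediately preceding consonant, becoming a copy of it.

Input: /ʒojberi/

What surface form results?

[ʒojberi]

no segment meets the rule's conditions; no change.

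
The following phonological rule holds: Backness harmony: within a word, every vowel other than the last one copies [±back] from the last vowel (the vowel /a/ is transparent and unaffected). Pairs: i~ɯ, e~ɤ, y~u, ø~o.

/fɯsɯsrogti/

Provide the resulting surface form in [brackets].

[fisisrøgti]

/ɯ/ harmonizes with /i/ ([-back]) → [i]
/ɯ/ harmonizes with /i/ ([-back]) → [i]
/o/ harmonizes with /i/ ([-back]) → [ø]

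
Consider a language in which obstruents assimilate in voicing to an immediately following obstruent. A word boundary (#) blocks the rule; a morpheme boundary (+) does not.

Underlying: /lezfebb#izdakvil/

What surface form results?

[lesfebb#izdagvil]

/z/ before /f/ (voiceless) → [s]
/k/ before /v/ (voiced) → [g]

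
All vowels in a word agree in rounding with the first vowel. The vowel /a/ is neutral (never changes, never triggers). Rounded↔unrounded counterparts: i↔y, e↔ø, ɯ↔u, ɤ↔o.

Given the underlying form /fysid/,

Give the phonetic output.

/i/ harmonizes with /y/ ([+round]) → [y]

[fysyd]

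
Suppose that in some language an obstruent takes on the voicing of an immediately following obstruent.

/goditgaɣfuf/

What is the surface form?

[godidgaxfuf]

/t/ before /g/ (voiced) → [d]
/ɣ/ before /f/ (voiceless) → [x]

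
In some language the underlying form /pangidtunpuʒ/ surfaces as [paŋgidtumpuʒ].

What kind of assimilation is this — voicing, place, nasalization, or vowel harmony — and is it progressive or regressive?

place assimilation, regressive

/n/→[ŋ] /n/→[m].
Each target copies a feature from the following segment, so the direction is regressive.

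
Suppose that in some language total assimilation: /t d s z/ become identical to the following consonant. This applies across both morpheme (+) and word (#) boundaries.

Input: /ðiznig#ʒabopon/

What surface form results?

/z/ before /n/ → [n] (total assimilation)

[ðinnig#ʒabopon]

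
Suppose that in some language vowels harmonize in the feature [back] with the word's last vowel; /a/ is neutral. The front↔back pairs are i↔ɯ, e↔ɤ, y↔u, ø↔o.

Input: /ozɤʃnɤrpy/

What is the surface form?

/o/ harmonizes with /y/ ([-back]) → [ø]
/ɤ/ harmonizes with /y/ ([-back]) → [e]
/ɤ/ harmonizes with /y/ ([-back]) → [e]

[øzeʃnerpy]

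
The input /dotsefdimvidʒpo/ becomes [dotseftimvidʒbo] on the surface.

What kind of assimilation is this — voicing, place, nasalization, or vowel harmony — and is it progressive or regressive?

voicing assimilation, progressive

/d/→[t] /p/→[b].
Each target copies a feature from the preceding segment, so the direction is progressive.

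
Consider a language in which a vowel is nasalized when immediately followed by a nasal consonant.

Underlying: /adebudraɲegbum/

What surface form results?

[adebudrãɲegbũm]

/a/ before nasal /ɲ/ → [ã]
/u/ before nasal /m/ → [ũ]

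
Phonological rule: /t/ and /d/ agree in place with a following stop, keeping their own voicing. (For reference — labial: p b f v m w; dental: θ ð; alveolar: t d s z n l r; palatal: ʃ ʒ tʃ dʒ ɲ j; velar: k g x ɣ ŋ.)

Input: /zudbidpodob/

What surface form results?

/d/ before /b/ (labial) → [b]
/d/ before /p/ (labial) → [b]

[zubbibpodob]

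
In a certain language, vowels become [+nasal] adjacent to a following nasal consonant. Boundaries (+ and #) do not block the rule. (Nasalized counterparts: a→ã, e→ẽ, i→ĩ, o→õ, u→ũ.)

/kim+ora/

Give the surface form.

[kĩm+ora]

/i/ before nasal /m/ → [ĩ]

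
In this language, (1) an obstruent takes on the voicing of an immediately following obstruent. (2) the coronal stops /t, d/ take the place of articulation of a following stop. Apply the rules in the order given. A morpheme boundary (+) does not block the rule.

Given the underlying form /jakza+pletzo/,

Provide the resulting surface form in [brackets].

Rule 1: /k/ before /z/ (voiced) → [g]
Rule 1: /t/ before /z/ (voiced) → [d]
After rule 1: jagza+pledzo
Rule 2: no segment meets the rule's conditions; no change.

[jagza+pledzo]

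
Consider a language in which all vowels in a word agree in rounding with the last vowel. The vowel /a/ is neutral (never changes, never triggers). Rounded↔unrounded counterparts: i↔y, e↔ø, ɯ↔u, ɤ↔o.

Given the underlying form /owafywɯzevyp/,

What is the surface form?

[owafywuzøvyp]

/ɯ/ harmonizes with /y/ ([+round]) → [u]
/e/ harmonizes with /y/ ([+round]) → [ø]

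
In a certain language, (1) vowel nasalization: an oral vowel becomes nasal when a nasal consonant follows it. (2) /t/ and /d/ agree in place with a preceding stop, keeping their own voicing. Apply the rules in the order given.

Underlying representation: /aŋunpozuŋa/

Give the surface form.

Rule 1: /a/ before nasal /ŋ/ → [ã]
Rule 1: /u/ before nasal /n/ → [ũ]
Rule 1: /u/ before nasal /ŋ/ → [ũ]
After rule 1: ãŋũnpozũŋa
Rule 2: no segment meets the rule's conditions; no change.

[ãŋũnpozũŋa]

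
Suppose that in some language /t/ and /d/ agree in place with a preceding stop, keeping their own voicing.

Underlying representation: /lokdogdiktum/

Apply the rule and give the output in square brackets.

[lokgoggikkum]

/d/ after /k/ (velar) → [g]
/d/ after /g/ (velar) → [g]
/t/ after /k/ (velar) → [k]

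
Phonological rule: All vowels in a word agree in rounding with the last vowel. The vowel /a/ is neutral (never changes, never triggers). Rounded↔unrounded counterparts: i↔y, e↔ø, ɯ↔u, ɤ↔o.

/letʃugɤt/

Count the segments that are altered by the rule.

1

/u/ harmonizes with /ɤ/ ([-round]) → [ɯ]
1 segment changes.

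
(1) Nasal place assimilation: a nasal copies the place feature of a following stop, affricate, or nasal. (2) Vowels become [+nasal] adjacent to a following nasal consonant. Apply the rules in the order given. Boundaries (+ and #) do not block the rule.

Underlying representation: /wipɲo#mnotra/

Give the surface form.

Rule 1: /m/ before /n/ (alveolar) → [n]
After rule 1: wipɲo#nnotra
Rule 2: /o/ before nasal /n/ → [õ]

[wipɲõ#nnotra]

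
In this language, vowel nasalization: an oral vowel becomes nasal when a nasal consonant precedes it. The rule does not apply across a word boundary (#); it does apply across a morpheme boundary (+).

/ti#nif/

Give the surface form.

/i/ after nasal /n/ → [ĩ]

[ti#nĩf]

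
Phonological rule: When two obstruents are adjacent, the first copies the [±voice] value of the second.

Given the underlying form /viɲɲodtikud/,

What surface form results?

[viɲɲottikud]

/d/ before /t/ (voiceless) → [t]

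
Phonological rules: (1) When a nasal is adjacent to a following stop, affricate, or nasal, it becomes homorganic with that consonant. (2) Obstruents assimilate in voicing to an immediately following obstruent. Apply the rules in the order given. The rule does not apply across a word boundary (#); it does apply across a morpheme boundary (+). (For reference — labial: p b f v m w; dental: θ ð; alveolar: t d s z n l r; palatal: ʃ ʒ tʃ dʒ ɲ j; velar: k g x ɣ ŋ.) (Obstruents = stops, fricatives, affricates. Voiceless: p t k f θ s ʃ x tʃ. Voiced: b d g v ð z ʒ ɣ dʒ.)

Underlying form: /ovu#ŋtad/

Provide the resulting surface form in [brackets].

Rule 1: /ŋ/ before /t/ (alveolar) → [n]
After rule 1: ovu#ntad
Rule 2: no segment meets the rule's conditions; no change.

[ovu#ntad]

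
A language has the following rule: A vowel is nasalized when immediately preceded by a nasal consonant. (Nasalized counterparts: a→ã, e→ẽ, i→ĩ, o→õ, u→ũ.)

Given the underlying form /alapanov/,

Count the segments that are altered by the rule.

1

/o/ after nasal /n/ → [õ]
1 segment changes.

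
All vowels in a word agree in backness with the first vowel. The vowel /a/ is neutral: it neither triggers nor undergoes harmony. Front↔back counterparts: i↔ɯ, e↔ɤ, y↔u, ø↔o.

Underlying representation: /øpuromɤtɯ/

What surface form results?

/u/ harmonizes with /ø/ ([-back]) → [y]
/o/ harmonizes with /ø/ ([-back]) → [ø]
/ɤ/ harmonizes with /ø/ ([-back]) → [e]
/ɯ/ harmonizes with /ø/ ([-back]) → [i]

[øpyrømeti]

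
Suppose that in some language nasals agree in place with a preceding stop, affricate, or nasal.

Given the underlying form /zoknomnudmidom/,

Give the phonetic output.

/n/ after /k/ (velar) → [ŋ]
/n/ after /m/ (labial) → [m]
/m/ after /d/ (alveolar) → [n]

[zokŋommudnidom]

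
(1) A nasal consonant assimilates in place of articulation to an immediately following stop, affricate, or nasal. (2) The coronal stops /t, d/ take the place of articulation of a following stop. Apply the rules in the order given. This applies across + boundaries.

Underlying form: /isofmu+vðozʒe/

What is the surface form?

Rule 1: no segment meets the rule's conditions; no change.
After rule 1: isofmu+vðozʒe
Rule 2: no segment meets the rule's conditions; no change.

[isofmu+vðozʒe]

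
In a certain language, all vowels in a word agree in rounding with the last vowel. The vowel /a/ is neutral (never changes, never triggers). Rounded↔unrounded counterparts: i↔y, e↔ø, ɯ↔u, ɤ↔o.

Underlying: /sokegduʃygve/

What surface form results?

/o/ harmonizes with /e/ ([-round]) → [ɤ]
/u/ harmonizes with /e/ ([-round]) → [ɯ]
/y/ harmonizes with /e/ ([-round]) → [i]

[sɤkegdɯʃigve]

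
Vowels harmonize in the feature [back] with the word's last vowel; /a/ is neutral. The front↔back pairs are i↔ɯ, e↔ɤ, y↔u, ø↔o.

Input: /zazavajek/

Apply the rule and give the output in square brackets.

no segment meets the rule's conditions; no change.

[zazavajek]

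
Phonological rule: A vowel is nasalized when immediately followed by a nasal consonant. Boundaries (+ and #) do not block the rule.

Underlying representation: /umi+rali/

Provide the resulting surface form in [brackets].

[ũmi+rali]

/u/ before nasal /m/ → [ũ]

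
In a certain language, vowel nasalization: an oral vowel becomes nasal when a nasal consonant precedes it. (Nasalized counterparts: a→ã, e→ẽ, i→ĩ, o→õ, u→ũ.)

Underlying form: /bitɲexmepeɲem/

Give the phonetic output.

[bitɲẽxmẽpeɲẽm]

/e/ after nasal /ɲ/ → [ẽ]
/e/ after nasal /m/ → [ẽ]
/e/ after nasal /ɲ/ → [ẽ]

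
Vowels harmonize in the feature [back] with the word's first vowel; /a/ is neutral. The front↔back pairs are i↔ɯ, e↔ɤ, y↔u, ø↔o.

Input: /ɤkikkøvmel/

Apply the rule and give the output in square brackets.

[ɤkɯkkovmɤl]

/i/ harmonizes with /ɤ/ ([+back]) → [ɯ]
/ø/ harmonizes with /ɤ/ ([+back]) → [o]
/e/ harmonizes with /ɤ/ ([+back]) → [ɤ]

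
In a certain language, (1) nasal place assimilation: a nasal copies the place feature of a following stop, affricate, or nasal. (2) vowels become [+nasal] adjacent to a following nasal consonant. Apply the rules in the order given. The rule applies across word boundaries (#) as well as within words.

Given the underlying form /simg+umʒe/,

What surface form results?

[sĩŋg+ũmʒe]

Rule 1: /m/ before /g/ (velar) → [ŋ]
After rule 1: siŋg+umʒe
Rule 2: /i/ before nasal /ŋ/ → [ĩ]
Rule 2: /u/ before nasal /m/ → [ũ]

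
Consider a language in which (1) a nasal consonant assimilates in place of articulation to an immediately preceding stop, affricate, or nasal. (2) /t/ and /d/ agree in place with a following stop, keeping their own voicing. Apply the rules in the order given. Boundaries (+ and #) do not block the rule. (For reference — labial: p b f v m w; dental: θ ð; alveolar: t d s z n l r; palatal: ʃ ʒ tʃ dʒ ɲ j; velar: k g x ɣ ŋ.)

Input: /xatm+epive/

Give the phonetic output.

Rule 1: /m/ after /t/ (alveolar) → [n]
After rule 1: xatn+epive
Rule 2: no segment meets the rule's conditions; no change.

[xatn+epive]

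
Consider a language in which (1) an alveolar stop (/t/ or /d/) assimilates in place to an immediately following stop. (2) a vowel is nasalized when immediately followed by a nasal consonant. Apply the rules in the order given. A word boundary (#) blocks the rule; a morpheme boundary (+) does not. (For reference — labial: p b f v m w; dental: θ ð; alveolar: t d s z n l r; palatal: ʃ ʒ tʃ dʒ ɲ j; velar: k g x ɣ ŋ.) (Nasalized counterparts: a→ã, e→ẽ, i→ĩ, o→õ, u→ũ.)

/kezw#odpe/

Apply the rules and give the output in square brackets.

[kezw#obpe]

Rule 1: /d/ before /p/ (labial) → [b]
After rule 1: kezw#obpe
Rule 2: no segment meets the rule's conditions; no change.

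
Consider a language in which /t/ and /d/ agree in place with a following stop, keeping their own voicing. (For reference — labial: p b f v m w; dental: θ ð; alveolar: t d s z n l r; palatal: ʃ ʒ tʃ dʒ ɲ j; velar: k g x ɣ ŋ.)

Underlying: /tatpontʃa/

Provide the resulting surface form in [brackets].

/t/ before /p/ (labial) → [p]

[tappontʃa]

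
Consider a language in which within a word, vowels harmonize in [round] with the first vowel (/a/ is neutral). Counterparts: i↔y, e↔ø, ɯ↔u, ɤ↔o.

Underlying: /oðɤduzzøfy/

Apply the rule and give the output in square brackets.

[oðoduzzøfy]

/ɤ/ harmonizes with /o/ ([+round]) → [o]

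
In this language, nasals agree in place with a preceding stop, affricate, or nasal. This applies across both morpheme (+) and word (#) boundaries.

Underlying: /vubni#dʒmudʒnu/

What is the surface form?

[vubmi#dʒɲudʒɲu]

/n/ after /b/ (labial) → [m]
/m/ after /dʒ/ (palatal) → [ɲ]
/n/ after /dʒ/ (palatal) → [ɲ]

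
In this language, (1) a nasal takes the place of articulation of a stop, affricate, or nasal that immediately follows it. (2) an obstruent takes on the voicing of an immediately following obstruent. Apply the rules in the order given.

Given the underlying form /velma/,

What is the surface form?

[velma]

Rule 1: no segment meets the rule's conditions; no change.
After rule 1: velma
Rule 2: no segment meets the rule's conditions; no change.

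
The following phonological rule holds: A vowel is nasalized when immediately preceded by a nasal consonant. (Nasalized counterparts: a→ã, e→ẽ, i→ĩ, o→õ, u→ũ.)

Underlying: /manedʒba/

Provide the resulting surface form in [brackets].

/a/ after nasal /m/ → [ã]
/e/ after nasal /n/ → [ẽ]

[mãnẽdʒba]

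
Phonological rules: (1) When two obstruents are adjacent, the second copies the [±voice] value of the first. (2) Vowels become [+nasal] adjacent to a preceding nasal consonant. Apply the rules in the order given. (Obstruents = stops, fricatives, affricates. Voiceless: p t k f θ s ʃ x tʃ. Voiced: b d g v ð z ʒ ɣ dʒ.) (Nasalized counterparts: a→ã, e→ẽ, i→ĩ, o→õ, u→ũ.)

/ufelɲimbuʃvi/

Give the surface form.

[ufelɲĩmbuʃfi]

Rule 1: /v/ after /ʃ/ (voiceless) → [f]
After rule 1: ufelɲimbuʃfi
Rule 2: /i/ after nasal /ɲ/ → [ĩ]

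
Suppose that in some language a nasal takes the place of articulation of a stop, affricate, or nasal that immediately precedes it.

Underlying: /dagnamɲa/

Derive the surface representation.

/n/ after /g/ (velar) → [ŋ]
/ɲ/ after /m/ (labial) → [m]

[dagŋamma]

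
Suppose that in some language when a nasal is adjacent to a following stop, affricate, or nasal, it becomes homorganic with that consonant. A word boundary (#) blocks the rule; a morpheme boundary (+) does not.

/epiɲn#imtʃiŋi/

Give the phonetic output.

/ɲ/ before /n/ (alveolar) → [n]
/m/ before /tʃ/ (palatal) → [ɲ]

[epinn#iɲtʃiŋi]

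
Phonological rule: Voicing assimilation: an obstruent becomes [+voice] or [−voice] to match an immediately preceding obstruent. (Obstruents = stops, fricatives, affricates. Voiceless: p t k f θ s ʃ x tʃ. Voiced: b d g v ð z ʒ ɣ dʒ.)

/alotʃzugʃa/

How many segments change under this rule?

/z/ after /tʃ/ (voiceless) → [s]
/ʃ/ after /g/ (voiced) → [ʒ]
2 segments change.

2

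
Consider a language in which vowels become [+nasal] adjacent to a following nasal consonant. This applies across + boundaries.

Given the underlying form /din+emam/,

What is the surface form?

/i/ before nasal /n/ → [ĩ]
/e/ before nasal /m/ → [ẽ]
/a/ before nasal /m/ → [ã]

[dĩn+ẽmãm]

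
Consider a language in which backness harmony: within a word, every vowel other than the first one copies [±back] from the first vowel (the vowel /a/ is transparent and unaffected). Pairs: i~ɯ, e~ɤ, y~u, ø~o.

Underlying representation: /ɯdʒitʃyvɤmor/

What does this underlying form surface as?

[ɯdʒɯtʃuvɤmor]

/i/ harmonizes with /ɯ/ ([+back]) → [ɯ]
/y/ harmonizes with /ɯ/ ([+back]) → [u]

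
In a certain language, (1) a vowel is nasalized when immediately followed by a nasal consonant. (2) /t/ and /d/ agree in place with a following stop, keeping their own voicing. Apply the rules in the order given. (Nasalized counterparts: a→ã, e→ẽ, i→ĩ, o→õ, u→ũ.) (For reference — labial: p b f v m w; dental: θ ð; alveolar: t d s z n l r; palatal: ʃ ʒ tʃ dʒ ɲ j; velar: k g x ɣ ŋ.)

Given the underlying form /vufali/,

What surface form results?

Rule 1: no segment meets the rule's conditions; no change.
After rule 1: vufali
Rule 2: no segment meets the rule's conditions; no change.

[vufali]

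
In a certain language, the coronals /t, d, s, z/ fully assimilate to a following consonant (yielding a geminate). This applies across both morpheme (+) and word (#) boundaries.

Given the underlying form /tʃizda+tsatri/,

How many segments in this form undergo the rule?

/z/ before /d/ → [d] (total assimilation)
/t/ before /s/ → [s] (total assimilation)
/t/ before /r/ → [r] (total assimilation)
3 segments change.

3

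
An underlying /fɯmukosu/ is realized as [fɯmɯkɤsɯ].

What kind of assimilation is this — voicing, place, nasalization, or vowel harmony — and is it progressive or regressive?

vowel harmony, progressive

/u/→[ɯ] /o/→[ɤ] /u/→[ɯ].
Vowels agree with the first vowel, so the harmony is progressive.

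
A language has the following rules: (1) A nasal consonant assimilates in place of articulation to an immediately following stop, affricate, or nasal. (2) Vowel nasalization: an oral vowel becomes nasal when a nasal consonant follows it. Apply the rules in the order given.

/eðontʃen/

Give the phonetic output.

Rule 1: /n/ before /tʃ/ (palatal) → [ɲ]
After rule 1: eðoɲtʃen
Rule 2: /o/ before nasal /ɲ/ → [õ]
Rule 2: /e/ before nasal /n/ → [ẽ]

[eðõɲtʃẽn]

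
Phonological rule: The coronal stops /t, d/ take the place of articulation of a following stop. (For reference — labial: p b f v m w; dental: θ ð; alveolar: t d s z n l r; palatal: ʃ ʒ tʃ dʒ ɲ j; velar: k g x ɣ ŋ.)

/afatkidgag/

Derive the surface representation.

/t/ before /k/ (velar) → [k]
/d/ before /g/ (velar) → [g]

[afakkiggag]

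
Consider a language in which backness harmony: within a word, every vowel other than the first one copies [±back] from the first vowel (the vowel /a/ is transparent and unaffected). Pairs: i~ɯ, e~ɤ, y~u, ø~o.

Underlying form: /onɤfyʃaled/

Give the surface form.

[onɤfuʃalɤd]

/y/ harmonizes with /o/ ([+back]) → [u]
/e/ harmonizes with /o/ ([+back]) → [ɤ]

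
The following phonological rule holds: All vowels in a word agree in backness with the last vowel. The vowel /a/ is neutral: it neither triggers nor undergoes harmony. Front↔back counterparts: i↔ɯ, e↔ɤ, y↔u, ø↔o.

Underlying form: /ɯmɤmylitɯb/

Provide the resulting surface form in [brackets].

/y/ harmonizes with /ɯ/ ([+back]) → [u]
/i/ harmonizes with /ɯ/ ([+back]) → [ɯ]

[ɯmɤmulɯtɯb]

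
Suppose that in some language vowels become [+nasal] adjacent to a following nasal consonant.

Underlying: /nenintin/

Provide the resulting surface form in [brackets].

/e/ before nasal /n/ → [ẽ]
/i/ before nasal /n/ → [ĩ]
/i/ before nasal /n/ → [ĩ]

[nẽnĩntĩn]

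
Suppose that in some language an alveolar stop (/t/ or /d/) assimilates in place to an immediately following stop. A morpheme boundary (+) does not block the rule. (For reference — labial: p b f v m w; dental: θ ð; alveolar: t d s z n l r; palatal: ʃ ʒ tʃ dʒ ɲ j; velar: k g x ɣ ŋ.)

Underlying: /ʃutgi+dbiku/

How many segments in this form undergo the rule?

/t/ before /g/ (velar) → [k]
/d/ before /b/ (labial) → [b]
2 segments change.

2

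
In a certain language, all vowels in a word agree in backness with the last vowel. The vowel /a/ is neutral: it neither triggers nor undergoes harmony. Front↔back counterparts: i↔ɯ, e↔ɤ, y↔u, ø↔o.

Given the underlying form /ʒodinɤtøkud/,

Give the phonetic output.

/i/ harmonizes with /u/ ([+back]) → [ɯ]
/ø/ harmonizes with /u/ ([+back]) → [o]

[ʒodɯnɤtokud]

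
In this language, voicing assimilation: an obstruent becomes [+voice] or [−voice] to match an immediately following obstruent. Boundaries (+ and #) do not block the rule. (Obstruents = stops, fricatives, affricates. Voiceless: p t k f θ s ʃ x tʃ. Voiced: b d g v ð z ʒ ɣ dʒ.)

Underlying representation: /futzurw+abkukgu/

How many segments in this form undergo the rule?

/t/ before /z/ (voiced) → [d]
/b/ before /k/ (voiceless) → [p]
/k/ before /g/ (voiced) → [g]
3 segments change.

3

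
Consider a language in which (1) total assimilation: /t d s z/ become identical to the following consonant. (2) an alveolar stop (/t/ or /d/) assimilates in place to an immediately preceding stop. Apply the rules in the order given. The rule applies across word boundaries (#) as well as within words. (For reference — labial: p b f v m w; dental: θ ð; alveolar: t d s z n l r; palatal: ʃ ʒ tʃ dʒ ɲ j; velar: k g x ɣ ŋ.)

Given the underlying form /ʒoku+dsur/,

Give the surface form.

[ʒoku+ssur]

Rule 1: /d/ before /s/ → [s] (total assimilation)
After rule 1: ʒoku+ssur
Rule 2: no segment meets the rule's conditions; no change.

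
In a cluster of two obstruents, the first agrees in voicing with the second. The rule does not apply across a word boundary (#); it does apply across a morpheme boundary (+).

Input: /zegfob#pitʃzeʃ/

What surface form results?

[zekfob#pidʒzeʃ]

/g/ before /f/ (voiceless) → [k]
/tʃ/ before /z/ (voiced) → [dʒ]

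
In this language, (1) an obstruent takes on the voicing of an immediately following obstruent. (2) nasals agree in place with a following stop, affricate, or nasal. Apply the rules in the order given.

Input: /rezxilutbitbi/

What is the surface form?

[resxiludbidbi]

Rule 1: /z/ before /x/ (voiceless) → [s]
Rule 1: /t/ before /b/ (voiced) → [d]
Rule 1: /t/ before /b/ (voiced) → [d]
After rule 1: resxiludbidbi
Rule 2: no segment meets the rule's conditions; no change.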